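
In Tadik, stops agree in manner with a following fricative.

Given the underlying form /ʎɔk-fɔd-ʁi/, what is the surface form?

The rule targets /k/ (voiceless velar stop), which sits before the trigger /f/ (fricative).
The voiceless velar fricative is [x], so /k/ → [x].
The same rule applies at the second boundary: /d/ → [z] next to /ʁ/.

[ʎɔxfɔzʁi]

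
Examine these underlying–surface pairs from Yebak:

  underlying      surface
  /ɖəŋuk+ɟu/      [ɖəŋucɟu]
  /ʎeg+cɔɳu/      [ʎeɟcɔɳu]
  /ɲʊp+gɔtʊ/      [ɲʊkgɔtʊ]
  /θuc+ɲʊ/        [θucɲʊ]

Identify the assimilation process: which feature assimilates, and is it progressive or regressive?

Underlying /k/ is realised as [c] next to /ɟ/; /ɟ/ itself does not change.
The change velar → palatal matches the place of the following /ɟ/, identifying this as place assimilation.
Manner and voice are unchanged, so the assimilation is partial, not total.
Checking the remaining alternations: /g/ → [ɟ] before /c/ (velar → palatal, matching palatal); /p/ → [k] before /g/ (bilabial → velar, matching velar) — only place changes, and always toward the following segment.
No alternation appears in [θucɲʊ]: there the adjacent consonants already agree in place (/c/ and /ɲ/ are both palatal), so this form is consistent with the same rule.
The trigger is the following segment, so the direction is regressive (anticipatory).

regressive place assimilation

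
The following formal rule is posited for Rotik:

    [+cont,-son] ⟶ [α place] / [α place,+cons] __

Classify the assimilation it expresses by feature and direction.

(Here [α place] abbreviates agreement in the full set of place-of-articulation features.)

The rule copies the place features (abbreviated [place]) from the environment onto the target, so the assimilating feature is place.
Since the environment is written before the underscore, the trigger precedes the target; the direction is progressive.

progressive place assimilation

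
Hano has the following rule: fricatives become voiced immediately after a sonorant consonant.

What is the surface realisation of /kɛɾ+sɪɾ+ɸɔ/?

[kɛɾzɪɾβɔ]

/s/ is a voiceless alveolar fricative. The preceding trigger /ɾ/ is voiced, so /s/ must become voiced as well.
A voiced alveolar fricative is [z], so the surface segment is [z].
The same rule applies at the second boundary: /ɸ/ → [β] next to /ɾ/.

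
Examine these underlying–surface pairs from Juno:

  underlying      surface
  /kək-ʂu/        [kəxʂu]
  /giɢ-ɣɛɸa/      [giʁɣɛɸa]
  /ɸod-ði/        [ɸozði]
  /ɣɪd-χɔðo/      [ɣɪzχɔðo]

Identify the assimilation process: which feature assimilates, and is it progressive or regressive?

The segment that alternates is /k/, which surfaces as [x] when adjacent to /ʂ/.
The change stop → fricative matches the manner of the following /ʂ/, identifying this as manner assimilation.
Place and voice are unchanged, so the assimilation is partial, not total.
The other alternating forms pattern the same way: /ɢ/ → [ʁ] before /ɣ/ (stop → fricative, matching a fricative); /d/ → [z] before /ð/ (stop → fricative, matching a fricative); /d/ → [z] before /χ/ (stop → fricative, matching a fricative) — only manner changes, and always toward the following segment.
The trigger is the following segment, so the direction is regressive (anticipatory).

regressive manner assimilation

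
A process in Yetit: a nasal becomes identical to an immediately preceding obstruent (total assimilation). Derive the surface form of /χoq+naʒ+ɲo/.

[χoqqaʒʒo]

/n/ is the segment targeted by the rule; it sits immediately after /q/, so it assimilates completely and surfaces as [q].
The same rule applies at the second boundary: /ɲ/ → [ʒ] next to /ʒ/.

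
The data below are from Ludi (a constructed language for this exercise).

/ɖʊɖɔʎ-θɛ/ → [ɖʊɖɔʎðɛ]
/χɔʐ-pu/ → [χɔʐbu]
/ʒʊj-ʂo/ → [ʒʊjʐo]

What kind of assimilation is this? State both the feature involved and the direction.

The segment that alternates is /θ/, which surfaces as [ð] when adjacent to /ʎ/.
/θ/ is voiceless while /ʎ/ is voiced; the output [ð] is voiced, matching the trigger — so the feature that spreads is voicing.
Place and manner are unchanged, so the assimilation is partial, not total.
Checking the remaining alternations: /p/ → [b] after /ʐ/ (voiceless → voiced, matching voiced); /ʂ/ → [ʐ] after /j/ (voiceless → voiced, matching voiced) — only voicing changes, and always toward the preceding segment.
Since the segment that changes follows the conditioning segment, the assimilation is progressive.

progressive voicing assimilation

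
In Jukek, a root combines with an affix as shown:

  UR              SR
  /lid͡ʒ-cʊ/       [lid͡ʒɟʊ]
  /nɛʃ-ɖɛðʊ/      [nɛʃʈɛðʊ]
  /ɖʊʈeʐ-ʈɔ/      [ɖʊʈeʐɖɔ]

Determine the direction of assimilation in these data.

Underlying /c/ is realised as [ɟ] next to /d͡ʒ/; /d͡ʒ/ itself does not change.
/c/ is voiceless while /d͡ʒ/ is voiced; the output [ɟ] is voiced, matching the trigger — so the feature that spreads is voicing.
Checking the remaining alternations: /ɖ/ → [ʈ] after /ʃ/ (voiced → voiceless, matching voiceless); /ʈ/ → [ɖ] after /ʐ/ (voiceless → voiced, matching voiced) — only voicing changes, and always toward the preceding segment.
Since the segment that changes follows the conditioning segment, the assimilation is progressive.

progressive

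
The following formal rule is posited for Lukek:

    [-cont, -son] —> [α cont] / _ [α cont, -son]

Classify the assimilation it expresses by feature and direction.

regressive manner assimilation

The rule copies [cont] (continuancy) from the environment onto the target stops; since [±cont] encodes the stop/fricative manner contrast, the assimilating dimension is manner.
The conditioning segment sits to the right of the focus bar, meaning the trigger follows the segment that changes — regressive assimilation.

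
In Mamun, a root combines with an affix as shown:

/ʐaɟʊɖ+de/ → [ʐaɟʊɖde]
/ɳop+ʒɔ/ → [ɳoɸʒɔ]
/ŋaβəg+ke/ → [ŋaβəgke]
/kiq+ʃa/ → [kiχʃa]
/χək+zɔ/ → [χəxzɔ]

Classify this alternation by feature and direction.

regressive manner assimilation

The segment that alternates is /p/, which surfaces as [ɸ] when adjacent to /ʒ/.
/p/ is a stop while /ʒ/ is a fricative; the output [ɸ] is a fricative, matching the trigger — so the feature that spreads is manner.
Place and voice are unchanged, so the assimilation is partial, not total.
Checking the remaining alternations: /q/ → [χ] before /ʃ/ (stop → fricative, matching a fricative); /k/ → [x] before /z/ (stop → fricative, matching a fricative) — only manner changes, and always toward the following segment.
No alternation appears in [ʐaɟʊɖde], [ŋaβəgke]: there the adjacent consonants already agree in manner (/ɖ/ and /d/ are both stops; /g/ and /k/ are both stops), so these forms are consistent with the same rule.
Since the segment that changes precedes the conditioning segment, the assimilation is regressive.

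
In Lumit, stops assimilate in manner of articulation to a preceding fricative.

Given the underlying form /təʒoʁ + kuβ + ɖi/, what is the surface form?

The rule targets /k/ (voiceless velar stop), which sits after the trigger /ʁ/ (fricative).
The voiceless velar fricative is [x], so /k/ → [x].
At the second juncture, /ɖ/ likewise becomes [ʐ] adjacent to /β/.

[təʒoʁxuβʐi]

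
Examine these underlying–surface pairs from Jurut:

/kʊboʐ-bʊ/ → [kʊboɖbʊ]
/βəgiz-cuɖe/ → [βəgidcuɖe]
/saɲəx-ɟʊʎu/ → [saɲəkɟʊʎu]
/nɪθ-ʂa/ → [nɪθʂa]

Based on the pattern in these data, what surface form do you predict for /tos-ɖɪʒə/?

The data show regressive manner assimilation: /ʐ/ → [ɖ] before /b/; /z/ → [d] before /c/; /x/ → [k] before /ɟ/. In each pair only manner changes, matching the following consonant, while place and voice stay constant.
No alternation appears in [nɪθʂa]: there the adjacent consonants already agree in manner (/θ/ and /ʂ/ are both fricatives), so this form is consistent with the same rule.
/s/ is a voiceless alveolar fricative. The following trigger /ɖ/ is a stop, so /s/ must become a stop as well.
A voiceless alveolar stop is [t], so the surface segment is [t].

[totɖɪʒə]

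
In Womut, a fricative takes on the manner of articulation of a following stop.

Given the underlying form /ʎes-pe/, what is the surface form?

The rule targets /s/ (voiceless alveolar fricative), which sits before the trigger /p/ (stop).
Changing only its manner to stop gives [t] — the voiceless alveolar stop.

[ʎetpe]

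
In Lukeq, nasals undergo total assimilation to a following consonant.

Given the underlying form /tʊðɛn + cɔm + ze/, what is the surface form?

[tʊðɛccɔzze]

/n/ is the segment targeted by the rule; it sits immediately before /c/, so it assimilates completely and surfaces as [c].
At the second juncture, /m/ likewise becomes [z] adjacent to /z/.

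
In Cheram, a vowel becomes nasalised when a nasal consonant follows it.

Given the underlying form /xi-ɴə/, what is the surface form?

[xĩɴə]

The vowel /i/ is adjacent to the following nasal /ɴ/, so it acquires [+nasal] and surfaces as [ĩ].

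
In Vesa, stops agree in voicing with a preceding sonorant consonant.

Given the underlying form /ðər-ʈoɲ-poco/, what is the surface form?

[ðərɖoɲboco]

/ʈ/ is a voiceless retroflex stop. The preceding trigger /r/ is voiced, so /ʈ/ must become voiced as well.
Changing only its voicing to voiced gives [ɖ] — the voiced retroflex stop.
At the second juncture, /p/ likewise becomes [b] adjacent to /ɲ/.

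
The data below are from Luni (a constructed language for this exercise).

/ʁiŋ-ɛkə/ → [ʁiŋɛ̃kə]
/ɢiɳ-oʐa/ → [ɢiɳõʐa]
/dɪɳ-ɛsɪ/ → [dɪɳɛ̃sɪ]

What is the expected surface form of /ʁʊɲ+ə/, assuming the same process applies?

[ʁʊɲə̃]

The data show progressive nasality assimilation (vowel nasalisation): /ɛ/ → [ɛ̃] after /ŋ/; /o/ → [õ] after /ɳ/; /ɛ/ → [ɛ̃] after /ɳ/ — a vowel is nasalised by an immediately preceding nasal consonant.
/ə/ sits next to the nasal /ɲ/ and is therefore nasalised to [ə̃].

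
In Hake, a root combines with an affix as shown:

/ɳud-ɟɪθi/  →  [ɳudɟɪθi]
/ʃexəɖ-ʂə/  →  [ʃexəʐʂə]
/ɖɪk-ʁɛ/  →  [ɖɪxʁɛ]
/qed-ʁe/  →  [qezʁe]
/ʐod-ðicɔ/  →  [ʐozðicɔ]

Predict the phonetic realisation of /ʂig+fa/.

The data show regressive manner assimilation: /ɖ/ → [ʐ] before /ʂ/; /k/ → [x] before /ʁ/; /d/ → [z] before /ʁ/; /d/ → [z] before /ð/. In each pair only manner changes, matching the following consonant, while place and voice stay constant.
Nothing changes in [ɳudɟɪθi]: there the adjacent consonants already agree in manner (/d/ and /ɟ/ are both stops), so this form is consistent with the same rule.
/g/ is a voiced velar stop. The following trigger /f/ is a fricative, so /g/ must become a fricative as well.
Changing only its manner to fricative gives [ɣ] — the voiced velar fricative.

[ʂiɣfa]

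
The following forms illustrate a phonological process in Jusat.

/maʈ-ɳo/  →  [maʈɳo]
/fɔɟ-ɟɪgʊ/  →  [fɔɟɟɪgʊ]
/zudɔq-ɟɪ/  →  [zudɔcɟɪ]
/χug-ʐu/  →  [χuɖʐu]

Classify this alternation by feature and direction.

Comparing underlying and surface forms, /q/ → [c] is the alternation; the neighbouring /ɟ/ is constant.
The change uvular → palatal matches the place of the following /ɟ/, identifying this as place assimilation.
Manner and voice are unchanged, so the assimilation is partial, not total.
The same holds elsewhere in the data: /g/ → [ɖ] before /ʐ/ (velar → retroflex, matching retroflex) — only place changes, and always toward the following segment.
No alternation appears in [maʈɳo], [fɔɟɟɪgʊ]: there the adjacent consonants already agree in place (/ʈ/ and /ɳ/ are both retroflex; /ɟ/ and /ɟ/ are both palatal), so these forms are consistent with the same rule.
The trigger is the following segment, so the direction is regressive (anticipatory).

regressive place assimilation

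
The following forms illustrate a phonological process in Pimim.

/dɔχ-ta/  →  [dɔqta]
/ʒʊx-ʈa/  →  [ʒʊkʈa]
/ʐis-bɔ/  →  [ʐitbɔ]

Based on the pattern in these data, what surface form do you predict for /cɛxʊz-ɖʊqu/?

The data show regressive manner assimilation: /χ/ → [q] before /t/; /x/ → [k] before /ʈ/; /s/ → [t] before /b/. In each pair only manner changes, matching the following consonant, while place and voice stay constant.
The rule targets /z/ (voiced alveolar fricative), which sits before the trigger /ɖ/ (stop).
The voiced alveolar stop is [d], so /z/ → [d].

[cɛxʊdɖʊqu]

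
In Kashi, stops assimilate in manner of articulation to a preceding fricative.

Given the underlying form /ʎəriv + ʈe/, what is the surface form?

/ʈ/ is a voiceless retroflex stop. The preceding trigger /v/ is a fricative, so /ʈ/ must become a fricative as well.
A voiceless retroflex fricative is [ʂ], so the surface segment is [ʂ].

[ʎərivʂe]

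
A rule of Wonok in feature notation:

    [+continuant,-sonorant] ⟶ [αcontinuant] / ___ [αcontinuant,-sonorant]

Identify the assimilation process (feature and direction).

The shared variable α links the value of [continuant] on the target to that of the neighbouring obstruent. [continuant] distinguishes stops from fricatives — a manner-of-articulation feature — so this is manner assimilation.
Since the environment is written after the underscore, the trigger follows the target; the direction is regressive.

regressive manner assimilation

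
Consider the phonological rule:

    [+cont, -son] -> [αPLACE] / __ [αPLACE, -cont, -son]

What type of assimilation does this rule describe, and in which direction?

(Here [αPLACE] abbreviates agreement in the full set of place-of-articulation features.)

The shared variable α links the value of the place features (abbreviated [PLACE]) on the target to the same value on the neighbouring segment, so place is the feature that assimilates.
Since the environment is written after the underscore, the trigger follows the target; the direction is regressive.

regressive place assimilation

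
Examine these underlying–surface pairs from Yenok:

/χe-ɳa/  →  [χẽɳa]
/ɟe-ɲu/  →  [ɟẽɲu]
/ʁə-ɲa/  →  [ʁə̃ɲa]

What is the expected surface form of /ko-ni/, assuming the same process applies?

[kõni]

The data show regressive nasality assimilation (vowel nasalisation): /e/ → [ẽ] before /ɳ/; /e/ → [ẽ] before /ɲ/; /ə/ → [ə̃] before /ɲ/ — a vowel is nasalised by an immediately following nasal consonant.
The vowel /o/ is adjacent to the following nasal /n/, so it acquires [+nasal] and surfaces as [õ].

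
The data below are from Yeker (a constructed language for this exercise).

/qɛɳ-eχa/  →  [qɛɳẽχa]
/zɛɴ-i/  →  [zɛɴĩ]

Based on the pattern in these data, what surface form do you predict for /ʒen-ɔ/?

[ʒenɔ̃]

The data show progressive nasality assimilation (vowel nasalisation): /e/ → [ẽ] after /ɳ/; /i/ → [ĩ] after /ɴ/ — a vowel is nasalised by an immediately preceding nasal consonant.
The vowel /ɔ/ is adjacent to the preceding nasal /n/, so it acquires [+nasal] and surfaces as [ɔ̃].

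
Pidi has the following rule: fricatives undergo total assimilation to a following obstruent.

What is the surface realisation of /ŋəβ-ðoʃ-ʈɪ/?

/β/ is the segment targeted by the rule; it sits immediately before /ð/, so it assimilates completely and surfaces as [ð].
The same rule applies at the second boundary: /ʃ/ → [ʈ] next to /ʈ/.

[ŋəððoʈʈɪ]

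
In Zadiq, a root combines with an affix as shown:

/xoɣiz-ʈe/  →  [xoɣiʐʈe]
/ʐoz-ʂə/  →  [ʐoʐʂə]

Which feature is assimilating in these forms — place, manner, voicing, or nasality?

place

Underlying /z/ is realised as [ʐ] next to /ʈ/; /ʈ/ itself does not change.
The change alveolar → retroflex matches the place of the following /ʈ/, identifying this as place assimilation.
The same holds elsewhere in the data: /z/ → [ʐ] before /ʂ/ (alveolar → retroflex, matching retroflex) — only place changes, and always toward the following segment.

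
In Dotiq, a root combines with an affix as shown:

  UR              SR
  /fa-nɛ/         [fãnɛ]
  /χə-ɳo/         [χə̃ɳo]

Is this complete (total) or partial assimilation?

partial assimilation

The vowel /a/ surfaces as nasalised [ã] next to the following nasal /n/ — it has acquired the [+nasal] feature of its neighbour.
The other form shows the same pattern: /ə/ → [ə̃] before /ɳ/ — each time a vowel is nasalised next to a following nasal.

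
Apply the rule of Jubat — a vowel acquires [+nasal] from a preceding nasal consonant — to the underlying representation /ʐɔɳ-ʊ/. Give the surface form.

The vowel /ʊ/ is adjacent to the preceding nasal /ɳ/, so it acquires [+nasal] and surfaces as [ʊ̃].

[ʐɔɳʊ̃]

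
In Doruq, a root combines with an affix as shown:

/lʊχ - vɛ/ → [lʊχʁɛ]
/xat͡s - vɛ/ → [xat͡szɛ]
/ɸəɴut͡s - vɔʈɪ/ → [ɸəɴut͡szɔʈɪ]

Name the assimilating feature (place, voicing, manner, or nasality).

place

Underlying /v/ is realised as [ʁ] next to /χ/; /χ/ itself does not change.
The change labiodental → uvular matches the place of the preceding /χ/, identifying this as place assimilation.
Checking the remaining alternation: /v/ → [z] after /t͡s/ (labiodental → alveolar, matching alveolar) — only place changes, and always toward the preceding segment.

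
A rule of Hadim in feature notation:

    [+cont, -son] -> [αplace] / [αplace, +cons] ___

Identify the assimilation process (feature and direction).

progressive place assimilation

The shared variable α links the value of the place features (abbreviated [place]) on the target to the same value on the neighbouring segment, so place is the feature that assimilates.
Since the environment is written before the underscore, the trigger precedes the target; the direction is progressive.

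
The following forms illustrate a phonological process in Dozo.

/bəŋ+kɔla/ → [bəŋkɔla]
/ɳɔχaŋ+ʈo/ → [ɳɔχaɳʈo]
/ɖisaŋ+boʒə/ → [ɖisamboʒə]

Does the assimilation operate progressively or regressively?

The segment that alternates is /ŋ/, which surfaces as [ɳ] when adjacent to /ʈ/.
The change velar → retroflex matches the place of the following /ʈ/, identifying this as place assimilation.
The other alternating form patterns the same way: /ŋ/ → [m] before /b/ (velar → bilabial, matching bilabial) — only place changes, and always toward the following segment.
Nothing changes in [bəŋkɔla]: there the adjacent consonants already agree in place (/ŋ/ and /k/ are both velar), so this form is consistent with the same rule.
Since the segment that changes precedes the conditioning segment, the assimilation is regressive.

regressive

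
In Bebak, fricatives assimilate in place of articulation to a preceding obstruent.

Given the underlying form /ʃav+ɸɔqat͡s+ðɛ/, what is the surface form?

[ʃavfɔqat͡szɛ]

/ɸ/ is a voiceless bilabial fricative. The preceding trigger /v/ is labiodental, so /ɸ/ must become labiodental as well.
A voiceless labiodental fricative is [f], so the surface segment is [f].
The same rule applies at the second boundary: /ð/ → [z] next to /t͡s/.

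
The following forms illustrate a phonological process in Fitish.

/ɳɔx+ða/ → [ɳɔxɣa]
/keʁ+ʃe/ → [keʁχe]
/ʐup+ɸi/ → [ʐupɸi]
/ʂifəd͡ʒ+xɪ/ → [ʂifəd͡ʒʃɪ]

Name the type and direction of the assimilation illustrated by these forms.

The segment that alternates is /ð/, which surfaces as [ɣ] when adjacent to /x/.
/ð/ is dental while /x/ is velar; the output [ɣ] is velar, matching the trigger — so the feature that spreads is place.
Manner and voice are unchanged, so the assimilation is partial, not total.
Checking the remaining alternations: /ʃ/ → [χ] after /ʁ/ (postalveolar → uvular, matching uvular); /x/ → [ʃ] after /d͡ʒ/ (velar → postalveolar, matching postalveolar) — only place changes, and always toward the preceding segment.
No alternation appears in [ʐupɸi]: there the adjacent consonants already agree in place (/ɸ/ and /p/ are both bilabial), so this form is consistent with the same rule.
Since the segment that changes follows the conditioning segment, the assimilation is progressive.

progressive place assimilation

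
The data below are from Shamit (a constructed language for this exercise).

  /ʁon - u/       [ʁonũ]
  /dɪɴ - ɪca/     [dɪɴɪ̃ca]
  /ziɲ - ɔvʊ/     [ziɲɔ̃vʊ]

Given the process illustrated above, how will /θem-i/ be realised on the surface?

[θemĩ]

The data show progressive nasality assimilation (vowel nasalisation): /u/ → [ũ] after /n/; /ɪ/ → [ɪ̃] after /ɴ/; /ɔ/ → [ɔ̃] after /ɲ/ — a vowel is nasalised by an immediately preceding nasal consonant.
/i/ sits next to the nasal /m/ and is therefore nasalised to [ĩ].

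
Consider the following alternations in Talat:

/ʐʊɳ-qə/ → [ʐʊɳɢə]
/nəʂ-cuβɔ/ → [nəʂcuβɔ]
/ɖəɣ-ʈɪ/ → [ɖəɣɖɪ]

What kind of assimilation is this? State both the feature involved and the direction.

progressive voicing assimilation

The segment that alternates is /q/, which surfaces as [ɢ] when adjacent to /ɳ/.
/q/ is voiceless while /ɳ/ is voiced; the output [ɢ] is voiced, matching the trigger — so the feature that spreads is voicing.
Place and manner are unchanged, so the assimilation is partial, not total.
Checking the remaining alternation: /ʈ/ → [ɖ] after /ɣ/ (voiceless → voiced, matching voiced) — only voicing changes, and always toward the preceding segment.
Nothing changes in [nəʂcuβɔ]: there the adjacent consonants already agree in voicing (/c/ and /ʂ/ are both voiceless), so this form is consistent with the same rule.
Since the segment that changes follows the conditioning segment, the assimilation is progressive.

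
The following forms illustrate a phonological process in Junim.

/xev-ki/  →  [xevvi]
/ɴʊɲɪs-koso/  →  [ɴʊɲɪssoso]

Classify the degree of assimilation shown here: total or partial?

Comparing underlying and surface forms, /k/ → [v] is the alternation; the neighbouring /v/ is constant.
The output [v] is identical to the trigger /v/ — every feature (place, manner, voicing) has been copied — so this is total assimilation.
The other form behaves the same way: /k/ → [s] after /s/ — in each case the output is a copy of the preceding consonant.

total assimilation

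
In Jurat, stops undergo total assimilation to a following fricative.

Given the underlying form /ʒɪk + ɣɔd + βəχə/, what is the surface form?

[ʒɪɣɣɔββəχə]

/k/ is the segment targeted by the rule; it sits immediately before /ɣ/, so it assimilates completely and surfaces as [ɣ].
The same rule applies at the second boundary: /d/ → [β] next to /β/.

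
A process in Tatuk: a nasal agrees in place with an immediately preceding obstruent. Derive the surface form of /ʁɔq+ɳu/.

[ʁɔqɴu]

The rule targets /ɳ/ (voiced retroflex nasal), which sits after the trigger /q/ (uvular).
A voiced uvular nasal is [ɴ], so the surface segment is [ɴ].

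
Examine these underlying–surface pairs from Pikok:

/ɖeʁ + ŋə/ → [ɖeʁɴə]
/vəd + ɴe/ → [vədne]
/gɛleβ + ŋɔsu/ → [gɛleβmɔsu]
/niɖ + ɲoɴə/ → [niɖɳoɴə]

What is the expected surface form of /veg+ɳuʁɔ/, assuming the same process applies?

[vegŋuʁɔ]

The data show progressive place assimilation: /ŋ/ → [ɴ] after /ʁ/; /ɴ/ → [n] after /d/; /ŋ/ → [m] after /β/; /ɲ/ → [ɳ] after /ɖ/. In each pair only place changes, matching the preceding consonant, while manner and voice stay constant.
/ɳ/ is a voiced retroflex nasal. The preceding trigger /g/ is velar, so /ɳ/ must become velar as well.
A voiced velar nasal is [ŋ], so the surface segment is [ŋ].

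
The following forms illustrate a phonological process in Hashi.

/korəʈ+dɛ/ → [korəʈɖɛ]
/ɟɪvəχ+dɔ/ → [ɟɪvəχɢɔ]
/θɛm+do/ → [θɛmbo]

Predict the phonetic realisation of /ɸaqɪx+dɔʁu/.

The data show progressive place assimilation: /d/ → [ɖ] after /ʈ/; /d/ → [ɢ] after /χ/; /d/ → [b] after /m/. In each pair only place changes, matching the preceding consonant, while manner and voice stay constant.
The rule targets /d/ (voiced alveolar stop), which sits after the trigger /x/ (velar).
The voiced velar stop is [g], so /d/ → [g].

[ɸaqɪxgɔʁu]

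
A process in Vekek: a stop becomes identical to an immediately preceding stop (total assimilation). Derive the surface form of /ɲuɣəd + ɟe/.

/ɟ/ is the segment targeted by the rule; it sits immediately after /d/, so it assimilates completely and surfaces as [d].

[ɲuɣədde]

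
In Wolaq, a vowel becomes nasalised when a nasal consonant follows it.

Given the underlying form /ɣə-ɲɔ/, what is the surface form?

/ə/ sits next to the nasal /ɲ/ and is therefore nasalised to [ə̃].

[ɣə̃ɲɔ]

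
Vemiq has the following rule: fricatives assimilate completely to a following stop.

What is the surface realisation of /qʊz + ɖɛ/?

/z/ is the segment targeted by the rule; it sits immediately before /ɖ/, so it assimilates completely and surfaces as [ɖ].

[qʊɖɖɛ]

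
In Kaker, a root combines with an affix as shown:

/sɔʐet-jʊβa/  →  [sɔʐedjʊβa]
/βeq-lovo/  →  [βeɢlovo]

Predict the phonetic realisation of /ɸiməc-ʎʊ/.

[ɸiməɟʎʊ]

The data show regressive voicing assimilation: /t/ → [d] before /j/; /q/ → [ɢ] before /l/. In each pair only voicing changes, matching the following consonant, while place and manner stay constant.
/c/ is a voiceless palatal stop. The following trigger /ʎ/ is voiced, so /c/ must become voiced as well.
The voiced palatal stop is [ɟ], so /c/ → [ɟ].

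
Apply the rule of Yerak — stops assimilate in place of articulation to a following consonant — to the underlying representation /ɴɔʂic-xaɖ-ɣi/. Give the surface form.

The rule targets /c/ (voiceless palatal stop), which sits before the trigger /x/ (velar).
The voiceless velar stop is [k], so /c/ → [k].
At the second juncture, /ɖ/ likewise becomes [g] adjacent to /ɣ/.

[ɴɔʂikxagɣi]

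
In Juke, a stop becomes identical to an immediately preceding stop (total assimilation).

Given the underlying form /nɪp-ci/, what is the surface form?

/c/ is the segment targeted by the rule; it sits immediately after /p/, so it assimilates completely and surfaces as [p].

[nɪppi]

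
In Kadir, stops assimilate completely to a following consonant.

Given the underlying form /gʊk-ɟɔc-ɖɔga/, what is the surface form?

[gʊɟɟɔɖɖɔga]

/k/ is the segment targeted by the rule; it sits immediately before /ɟ/, so it assimilates completely and surfaces as [ɟ].
At the second juncture, /c/ likewise becomes [ɖ] adjacent to /ɖ/.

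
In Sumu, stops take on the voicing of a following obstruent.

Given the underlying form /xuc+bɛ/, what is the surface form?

[xuɟbɛ]

/c/ is a voiceless palatal stop. The following trigger /b/ is voiced, so /c/ must become voiced as well.
The voiced palatal stop is [ɟ], so /c/ → [ɟ].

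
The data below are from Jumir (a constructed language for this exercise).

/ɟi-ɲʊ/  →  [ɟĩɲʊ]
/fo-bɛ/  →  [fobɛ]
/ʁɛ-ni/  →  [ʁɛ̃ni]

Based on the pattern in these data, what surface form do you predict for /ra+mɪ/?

[rãmɪ]

The data show regressive nasality assimilation (vowel nasalisation): /i/ → [ĩ] before /ɲ/; /ɛ/ → [ɛ̃] before /n/ — a vowel is nasalised by an immediately following nasal consonant.
No change occurs in [fobɛ] because the vowel at the boundary is adjacent to an oral consonant, not a nasal (/o/ next to /b/).
The vowel /a/ is adjacent to the following nasal /m/, so it acquires [+nasal] and surfaces as [ã].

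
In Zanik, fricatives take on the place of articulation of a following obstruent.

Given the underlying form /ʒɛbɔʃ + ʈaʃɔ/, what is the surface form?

The rule targets /ʃ/ (voiceless postalveolar fricative), which sits before the trigger /ʈ/ (retroflex).
A voiceless retroflex fricative is [ʂ], so the surface segment is [ʂ].

[ʒɛbɔʂʈaʃɔ]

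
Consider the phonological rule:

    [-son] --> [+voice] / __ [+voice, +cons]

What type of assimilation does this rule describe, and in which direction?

The structural change is [+voice], and the conditioning segment [+voice, +cons] (a voiced consonant) is itself voiced, so the target comes to share the voicing of its neighbour — voicing assimilation.
The conditioning segment sits to the right of the focus bar, meaning the trigger follows the segment that changes — regressive assimilation.

regressive voicing assimilation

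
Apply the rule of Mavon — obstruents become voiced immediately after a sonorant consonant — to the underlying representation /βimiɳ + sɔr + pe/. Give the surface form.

[βimiɳzɔrbe]

The rule targets /s/ (voiceless alveolar fricative), which sits after the trigger /ɳ/ (voiced).
Changing only its voicing to voiced gives [z] — the voiced alveolar fricative.
The same rule applies at the second boundary: /p/ → [b] next to /r/.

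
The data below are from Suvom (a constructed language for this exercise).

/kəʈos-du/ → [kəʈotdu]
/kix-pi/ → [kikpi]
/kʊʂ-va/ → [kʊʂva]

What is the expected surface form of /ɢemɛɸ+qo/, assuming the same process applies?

The data show regressive manner assimilation: /s/ → [t] before /d/; /x/ → [k] before /p/. In each pair only manner changes, matching the following consonant, while place and voice stay constant.
No alternation appears in [kʊʂva]: there the adjacent consonants already agree in manner (/ʂ/ and /v/ are both fricatives), so this form is consistent with the same rule.
/ɸ/ is a voiceless bilabial fricative. The following trigger /q/ is a stop, so /ɸ/ must become a stop as well.
The voiceless bilabial stop is [p], so /ɸ/ → [p].

[ɢemɛpqo]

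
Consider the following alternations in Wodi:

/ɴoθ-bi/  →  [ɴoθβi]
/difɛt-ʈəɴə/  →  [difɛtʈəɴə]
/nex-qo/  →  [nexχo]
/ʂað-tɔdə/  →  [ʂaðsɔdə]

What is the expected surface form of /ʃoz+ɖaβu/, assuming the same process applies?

[ʃozʐaβu]

The data show progressive manner assimilation: /b/ → [β] after /θ/; /q/ → [χ] after /x/; /t/ → [s] after /ð/. In each pair only manner changes, matching the preceding consonant, while place and voice stay constant.
Nothing changes in [difɛtʈəɴə]: there the adjacent consonants already agree in manner (/ʈ/ and /t/ are both stops), so this form is consistent with the same rule.
The rule targets /ɖ/ (voiced retroflex stop), which sits after the trigger /z/ (fricative).
A voiced retroflex fricative is [ʐ], so the surface segment is [ʐ].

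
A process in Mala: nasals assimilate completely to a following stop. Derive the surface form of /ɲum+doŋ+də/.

/m/ is the segment targeted by the rule; it sits immediately before /d/, so it assimilates completely and surfaces as [d].
The same rule applies at the second boundary: /ŋ/ → [d] next to /d/.

[ɲuddoddə]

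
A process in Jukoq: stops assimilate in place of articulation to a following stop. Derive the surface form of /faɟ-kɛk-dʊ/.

[fagkɛtdʊ]

The rule targets /ɟ/ (voiced palatal stop), which sits before the trigger /k/ (velar).
The voiced velar stop is [g], so /ɟ/ → [g].
At the second juncture, /k/ likewise becomes [t] adjacent to /d/.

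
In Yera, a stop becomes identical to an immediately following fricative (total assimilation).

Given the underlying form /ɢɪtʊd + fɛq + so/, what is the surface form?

[ɢɪtʊffɛsso]

/d/ is the segment targeted by the rule; it sits immediately before /f/, so it assimilates completely and surfaces as [f].
The same rule applies at the second boundary: /q/ → [s] next to /s/.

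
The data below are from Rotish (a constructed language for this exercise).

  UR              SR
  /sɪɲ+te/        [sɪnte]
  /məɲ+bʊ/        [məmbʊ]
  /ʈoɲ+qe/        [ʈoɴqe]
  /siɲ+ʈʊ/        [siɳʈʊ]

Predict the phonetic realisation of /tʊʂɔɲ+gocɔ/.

The data show regressive place assimilation: /ɲ/ → [n] before /t/; /ɲ/ → [m] before /b/; /ɲ/ → [ɴ] before /q/; /ɲ/ → [ɳ] before /ʈ/. In each pair only place changes, matching the following consonant, while manner and voice stay constant.
/ɲ/ is a voiced palatal nasal. The following trigger /g/ is velar, so /ɲ/ must become velar as well.
Changing only its place to velar gives [ŋ] — the voiced velar nasal.

[tʊʂɔŋgocɔ]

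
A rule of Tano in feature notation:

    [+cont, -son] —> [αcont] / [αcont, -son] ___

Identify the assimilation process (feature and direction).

progressive manner assimilation

The shared variable α links the value of [cont] on the target to that of the neighbouring obstruent. [cont] distinguishes stops from fricatives — a manner-of-articulation feature — so this is manner assimilation.
The conditioning segment sits to the left of the focus bar, meaning the trigger precedes the segment that changes — progressive assimilation.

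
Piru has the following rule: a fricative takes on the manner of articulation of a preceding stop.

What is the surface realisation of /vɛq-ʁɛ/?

[vɛqɢɛ]

The rule targets /ʁ/ (voiced uvular fricative), which sits after the trigger /q/ (stop).
Changing only its manner to stop gives [ɢ] — the voiced uvular stop.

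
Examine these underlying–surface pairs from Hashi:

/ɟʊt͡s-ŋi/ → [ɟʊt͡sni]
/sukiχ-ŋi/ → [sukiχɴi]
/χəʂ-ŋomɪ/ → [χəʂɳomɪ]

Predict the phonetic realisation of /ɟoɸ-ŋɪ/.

The data show progressive place assimilation: /ŋ/ → [n] after /t͡s/; /ŋ/ → [ɴ] after /χ/; /ŋ/ → [ɳ] after /ʂ/. In each pair only place changes, matching the preceding consonant, while manner and voice stay constant.
The rule targets /ŋ/ (voiced velar nasal), which sits after the trigger /ɸ/ (bilabial).
The voiced bilabial nasal is [m], so /ŋ/ → [m].

[ɟoɸmɪ]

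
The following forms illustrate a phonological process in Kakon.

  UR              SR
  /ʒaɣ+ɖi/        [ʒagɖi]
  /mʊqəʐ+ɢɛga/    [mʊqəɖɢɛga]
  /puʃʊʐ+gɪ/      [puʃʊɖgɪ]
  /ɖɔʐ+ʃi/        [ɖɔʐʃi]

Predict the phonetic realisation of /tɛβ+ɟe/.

[tɛbɟe]

The data show regressive manner assimilation: /ɣ/ → [g] before /ɖ/; /ʐ/ → [ɖ] before /ɢ/; /ʐ/ → [ɖ] before /g/. In each pair only manner changes, matching the following consonant, while place and voice stay constant.
Nothing changes in [ɖɔʐʃi]: there the adjacent consonants already agree in manner (/ʐ/ and /ʃ/ are both fricatives), so this form is consistent with the same rule.
/β/ is a voiced bilabial fricative. The following trigger /ɟ/ is a stop, so /β/ must become a stop as well.
The voiced bilabial stop is [b], so /β/ → [b].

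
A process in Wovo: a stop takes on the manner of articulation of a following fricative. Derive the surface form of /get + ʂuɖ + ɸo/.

/t/ is a voiceless alveolar stop. The following trigger /ʂ/ is a fricative, so /t/ must become a fricative as well.
A voiceless alveolar fricative is [s], so the surface segment is [s].
The same rule applies at the second boundary: /ɖ/ → [ʐ] next to /ɸ/.

[gesʂuʐɸo]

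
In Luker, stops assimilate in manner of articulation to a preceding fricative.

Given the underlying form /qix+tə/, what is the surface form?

[qixsə]

The rule targets /t/ (voiceless alveolar stop), which sits after the trigger /x/ (fricative).
A voiceless alveolar fricative is [s], so the surface segment is [s].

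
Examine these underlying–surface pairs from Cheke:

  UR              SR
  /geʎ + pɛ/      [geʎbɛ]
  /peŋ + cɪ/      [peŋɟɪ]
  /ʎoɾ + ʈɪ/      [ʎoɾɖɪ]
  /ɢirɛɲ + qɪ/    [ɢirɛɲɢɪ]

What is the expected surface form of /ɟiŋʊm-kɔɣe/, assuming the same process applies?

[ɟiŋʊmgɔɣe]

The data show progressive voicing assimilation: /p/ → [b] after /ʎ/; /c/ → [ɟ] after /ŋ/; /ʈ/ → [ɖ] after /ɾ/; /q/ → [ɢ] after /ɲ/. In each pair only voicing changes, matching the preceding consonant, while place and manner stay constant.
The rule targets /k/ (voiceless velar stop), which sits after the trigger /m/ (voiced).
A voiced velar stop is [g], so the surface segment is [g].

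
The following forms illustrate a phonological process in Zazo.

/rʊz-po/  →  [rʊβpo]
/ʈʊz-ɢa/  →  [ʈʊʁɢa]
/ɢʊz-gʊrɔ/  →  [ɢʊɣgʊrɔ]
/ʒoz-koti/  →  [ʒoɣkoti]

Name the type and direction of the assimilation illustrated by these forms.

Underlying /z/ is realised as [β] next to /p/; /p/ itself does not change.
The change alveolar → bilabial matches the place of the following /p/, identifying this as place assimilation.
Manner and voice are unchanged, so the assimilation is partial, not total.
The other alternating forms pattern the same way: /z/ → [ʁ] before /ɢ/ (alveolar → uvular, matching uvular); /z/ → [ɣ] before /g/ (alveolar → velar, matching velar); /z/ → [ɣ] before /k/ (alveolar → velar, matching velar) — only place changes, and always toward the following segment.
Since the segment that changes precedes the conditioning segment, the assimilation is regressive.

regressive place assimilation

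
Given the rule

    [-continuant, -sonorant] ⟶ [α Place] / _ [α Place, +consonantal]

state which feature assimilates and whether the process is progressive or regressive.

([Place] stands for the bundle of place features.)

regressive place assimilation

The shared variable α links the value of the place features (abbreviated [Place]) on the target to the same value on the neighbouring segment, so place is the feature that assimilates.
Since the environment is written after the underscore, the trigger follows the target; the direction is regressive.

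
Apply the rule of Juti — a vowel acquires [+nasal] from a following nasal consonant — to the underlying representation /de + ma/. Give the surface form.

[dẽma]

/e/ sits next to the nasal /m/ and is therefore nasalised to [ẽ].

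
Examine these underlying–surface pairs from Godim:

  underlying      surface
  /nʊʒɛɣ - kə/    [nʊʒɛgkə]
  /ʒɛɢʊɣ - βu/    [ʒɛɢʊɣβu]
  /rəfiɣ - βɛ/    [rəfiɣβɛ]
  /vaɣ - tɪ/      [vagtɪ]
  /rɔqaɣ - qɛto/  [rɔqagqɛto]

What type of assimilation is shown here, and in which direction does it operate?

Comparing underlying and surface forms, /ɣ/ → [g] is the alternation; the neighbouring /k/ is constant.
The change fricative → stop matches the manner of the following /k/, identifying this as manner assimilation.
Place and voice are unchanged, so the assimilation is partial, not total.
The other alternating forms pattern the same way: /ɣ/ → [g] before /t/ (fricative → stop, matching a stop); /ɣ/ → [g] before /q/ (fricative → stop, matching a stop) — only manner changes, and always toward the following segment.
No alternation appears in [ʒɛɢʊɣβu], [rəfiɣβɛ]: there the adjacent consonants already agree in manner (/ɣ/ and /β/ are both fricatives; /ɣ/ and /β/ are both fricatives), so these forms are consistent with the same rule.
Since the segment that changes precedes the conditioning segment, the assimilation is regressive.

regressive manner assimilation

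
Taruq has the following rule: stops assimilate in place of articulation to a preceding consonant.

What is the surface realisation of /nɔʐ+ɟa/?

[nɔʐɖa]

The rule targets /ɟ/ (voiced palatal stop), which sits after the trigger /ʐ/ (retroflex).
The voiced retroflex stop is [ɖ], so /ɟ/ → [ɖ].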